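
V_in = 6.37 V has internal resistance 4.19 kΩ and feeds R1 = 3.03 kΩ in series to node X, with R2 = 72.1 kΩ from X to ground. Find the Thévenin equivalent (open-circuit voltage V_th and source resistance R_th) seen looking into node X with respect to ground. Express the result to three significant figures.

V_th ≈ 5.79 V, R_th ≈ 6.56 kΩ

R1' = 4.19 + 3.03 = 7.220 kΩ (source resistance + R1).
With X open, the divider is unloaded: V_th = 6.37 × 72.1/79.32 = 5.790 V.
With V_in suppressed (replaced by a short), R_th = R1' ‖ R2 = (7.220 × 72.1)/(7.220 + 72.1) = 6.563 kΩ.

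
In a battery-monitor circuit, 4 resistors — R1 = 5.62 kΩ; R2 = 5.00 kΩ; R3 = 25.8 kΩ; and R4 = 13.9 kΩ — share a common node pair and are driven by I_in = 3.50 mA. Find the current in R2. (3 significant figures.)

Conductances: ΣG = 1/5.62 + 1/5.00 + 1/25.8 + 1/13.9 = 0.4886 (1/kΩ).
R2 takes the fraction G_k/ΣG = 0.2000/0.4886 = 0.4093, so I = 3.50 × 0.4093 = 1.433 mA.

I ≈ 1.43 mA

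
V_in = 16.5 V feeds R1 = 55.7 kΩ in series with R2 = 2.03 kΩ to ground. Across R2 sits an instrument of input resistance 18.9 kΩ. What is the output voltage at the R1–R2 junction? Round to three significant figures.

V_out ≈ 0.526 V

The load sits in parallel with R2, giving an effective lower resistance R2' = R2·R_L/(R2+R_L) = 1.833 kΩ.
Voltage divider with the loaded lower leg: V_out = 16.5 × 1.833/(55.7 + 1.833) = 16.5 × 0.03186 = 0.5257 V.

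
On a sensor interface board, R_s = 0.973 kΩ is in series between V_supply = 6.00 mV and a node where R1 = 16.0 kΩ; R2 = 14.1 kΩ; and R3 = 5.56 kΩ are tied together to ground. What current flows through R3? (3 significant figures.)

Equivalent of the parallel group: R_p = 3.192 kΩ.
V_A by voltage divider: V_A = 6.00 × 3.192/(0.973 + 3.192) = 4.598 mV.
I(R3) = V_A / R3 = 4.598/5.56 = 0.8270 µA.
(Equivalently: I_total = 1.441 µA, then current-divider fraction G_k/ΣG = 0.5741.)

I ≈ 0.827 µA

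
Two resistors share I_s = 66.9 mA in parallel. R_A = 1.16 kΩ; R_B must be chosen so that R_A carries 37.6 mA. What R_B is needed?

R_B ≈ 1.49 kΩ

In a two-way split, I_A/I_s = R_B/(R_A + R_B).
37.6/66.9 = R_B/(R_A + R_B) → R_B = R_A · (0.5620)/(1 − 0.5620) = 1.16 × 1.283 = 1.489 kΩ.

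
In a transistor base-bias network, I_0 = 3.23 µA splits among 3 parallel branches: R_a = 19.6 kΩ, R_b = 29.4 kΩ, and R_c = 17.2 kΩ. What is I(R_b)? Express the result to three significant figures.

Conductances: ΣG = 1/19.6 + 1/29.4 + 1/17.2 = 0.1432 (1/kΩ).
R_b takes the fraction G_k/ΣG = 0.03401/0.1432 = 0.2376, so I = 3.23 × 0.2376 = 0.7673 µA.

I ≈ 0.767 µA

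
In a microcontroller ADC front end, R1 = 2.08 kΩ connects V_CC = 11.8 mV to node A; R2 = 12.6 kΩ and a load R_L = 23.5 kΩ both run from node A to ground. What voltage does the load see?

V_out ≈ 9.41 mV

First combine the lower leg with the load: R2 ‖ R_L = 8.202 kΩ.
Voltage divider with the loaded lower leg: V_out = 11.8 × 8.202/(2.08 + 8.202) = 11.8 × 0.7977 = 9.413 mV.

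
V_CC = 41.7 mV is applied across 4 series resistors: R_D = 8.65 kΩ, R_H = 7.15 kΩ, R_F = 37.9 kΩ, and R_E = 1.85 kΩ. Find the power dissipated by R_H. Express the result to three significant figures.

P ≈ 4.03 nW

Series current I = V_CC/ΣR = 41.7/55.55 = 0.7507 µA.
V(R_H) = I·R = 5.367 mV; P = V·I = 5.367 × 0.7507 = 4.029 nW.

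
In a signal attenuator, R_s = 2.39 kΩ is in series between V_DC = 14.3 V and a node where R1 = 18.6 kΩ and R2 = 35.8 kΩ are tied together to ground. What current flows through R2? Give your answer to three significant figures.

Parallel bank: R_p = 1/(1/18.6 + 1/35.8) = 12.24 kΩ.
V_A = 14.3 × 12.24/14.63 = 11.96 V.
Branch current I = V_A/R2 = 11.96/35.8 = 0.3342 mA.

I ≈ 0.334 mA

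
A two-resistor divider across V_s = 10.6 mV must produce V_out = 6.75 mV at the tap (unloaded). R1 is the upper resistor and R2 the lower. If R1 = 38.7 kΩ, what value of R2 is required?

The divider ratio is R2/(R1+R2) = 6.75/10.6 = 0.6368.
So R2 = R1 · V_out/(V_s − V_out) = 38.7 × 6.75/(10.6 − 6.75) = 38.7 × 1.753 = 67.85 kΩ.

R2 ≈ 67.9 kΩ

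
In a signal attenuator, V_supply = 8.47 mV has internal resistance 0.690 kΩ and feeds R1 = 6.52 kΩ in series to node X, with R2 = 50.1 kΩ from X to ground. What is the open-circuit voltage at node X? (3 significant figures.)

V_th ≈ 7.40 mV

R1' = 0.690 + 6.52 = 7.210 kΩ (source resistance + R1).
Open-circuit (no load on X): V_th = V_supply · R2/(R1' + R2) = 8.47 × 50.1/(7.210 + 50.1) = 7.404 mV.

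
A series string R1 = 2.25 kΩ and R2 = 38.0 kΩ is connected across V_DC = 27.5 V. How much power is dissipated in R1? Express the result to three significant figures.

ΣR = 40.25 kΩ → I = 27.5/40.25 = 0.6832 mA.
P = I²R = 0.4668 × 2.25 = 1.050 mW.

P ≈ 1.05 mW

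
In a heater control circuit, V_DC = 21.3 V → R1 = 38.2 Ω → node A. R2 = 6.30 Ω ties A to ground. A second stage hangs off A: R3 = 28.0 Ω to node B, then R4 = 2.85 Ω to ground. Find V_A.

V_A ≈ 2.57 V

Looking into the second stage from A: R3 + R4 = 30.85 Ω appears in parallel with R2.
Effective lower resistance at A: R2 ‖ 30.85 = 5.232 Ω.
First divider: V_A = V_DC · 5.232/(38.2 + 5.232) = 2.566 V.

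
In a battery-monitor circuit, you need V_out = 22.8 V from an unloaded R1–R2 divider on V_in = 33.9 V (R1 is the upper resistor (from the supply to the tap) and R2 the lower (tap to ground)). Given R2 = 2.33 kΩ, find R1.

V_out/V_in = R2/(R1+R2) = 0.6726.
R1 = R2·(1/k − 1) = 2.33 × 0.4868 = 1.134 kΩ.

R1 ≈ 1.13 kΩ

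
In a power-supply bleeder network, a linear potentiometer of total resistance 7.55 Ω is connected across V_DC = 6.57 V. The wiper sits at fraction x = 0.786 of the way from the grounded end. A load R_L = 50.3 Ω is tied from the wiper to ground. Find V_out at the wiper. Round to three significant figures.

V_out ≈ 5.04 V

The pot divides into 1.616 Ω above the wiper and 5.934 Ω below.
Lower segment in parallel with the load: 5.934 ‖ 50.3 = 5.308 Ω.
V_out = 6.57 × 5.308/(1.616 + 5.308) = 5.037 V.
(Unloaded: V_out = x·V_DC = 5.16 V.)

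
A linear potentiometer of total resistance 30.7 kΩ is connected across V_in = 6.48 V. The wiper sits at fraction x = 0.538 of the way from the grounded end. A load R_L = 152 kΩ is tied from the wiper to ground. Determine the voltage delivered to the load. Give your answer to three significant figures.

Lower segment x·R_p = 16.52 kΩ; upper segment (1−x)·R_p = 14.18 kΩ.
Lower segment in parallel with the load: 16.52 ‖ 152 = 14.90 kΩ.
Then V_out = V_in · 14.90/(14.18 + 14.90) = 3.320 V.
(Unloaded: V_out = x·V_in = 3.49 V.)

V_out ≈ 3.32 V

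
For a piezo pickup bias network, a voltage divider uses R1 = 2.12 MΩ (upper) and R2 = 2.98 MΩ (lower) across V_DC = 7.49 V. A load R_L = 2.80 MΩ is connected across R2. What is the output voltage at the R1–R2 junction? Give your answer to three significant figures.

V_out ≈ 3.03 V

R2 ‖ R_L = (2.98 × 2.80)/(2.98 + 2.80) = 1.444 MΩ.
Voltage divider with the loaded lower leg: V_out = 7.49 × 1.444/(2.12 + 1.444) = 7.49 × 0.4051 = 3.034 V.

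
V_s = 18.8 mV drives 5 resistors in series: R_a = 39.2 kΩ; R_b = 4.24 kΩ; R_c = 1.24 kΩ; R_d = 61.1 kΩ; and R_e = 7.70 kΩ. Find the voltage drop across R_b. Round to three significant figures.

V ≈ 0.702 mV

ΣR = 39.2 + 4.24 + 1.24 + 61.1 + 7.70 = 113.5 kΩ.
By the voltage-divider rule, V = 18.8 × 4.240/113.5 = 0.7024 mV.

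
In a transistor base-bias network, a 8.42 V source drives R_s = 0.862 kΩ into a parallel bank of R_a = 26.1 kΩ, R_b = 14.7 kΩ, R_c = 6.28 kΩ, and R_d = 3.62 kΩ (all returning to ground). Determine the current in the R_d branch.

I ≈ 1.59 mA

Equivalent of the parallel group: R_p = 1.846 kΩ.
V_A = 8.42 × 1.846/2.708 = 5.739 V.
I(R_d) = V_A / R_d = 5.739/3.62 = 1.585 mA.
(Check via current divider: I_total = 3.110 mA; share G_k/ΣG = 0.5098 → same result.)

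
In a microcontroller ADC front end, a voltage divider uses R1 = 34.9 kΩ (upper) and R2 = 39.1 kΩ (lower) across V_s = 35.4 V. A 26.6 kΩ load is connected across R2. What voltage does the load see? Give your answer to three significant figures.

V_out ≈ 11.0 V

The load sits in parallel with R2, giving an effective lower resistance R2' = R2·R_L/(R2+R_L) = 15.83 kΩ.
Then V_out = V_s · R2'/(R1 + R2') = 35.4 × 15.83/50.73 = 11.05 V.
(Unloaded it would be 18.7 V; the load pulls it down.)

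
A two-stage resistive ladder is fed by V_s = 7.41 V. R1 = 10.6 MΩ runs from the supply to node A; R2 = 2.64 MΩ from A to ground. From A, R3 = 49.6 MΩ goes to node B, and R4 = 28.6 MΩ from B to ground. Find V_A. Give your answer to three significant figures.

Node A sees R2 in parallel with the series input of stage 2, R3 + R4 = 78.20 MΩ.
Effective lower resistance at A: R2 ‖ 78.20 = 2.554 MΩ.
V_A = 7.41 × 2.554/(10.6 + 2.554) = 1.439 V.

V_A ≈ 1.44 V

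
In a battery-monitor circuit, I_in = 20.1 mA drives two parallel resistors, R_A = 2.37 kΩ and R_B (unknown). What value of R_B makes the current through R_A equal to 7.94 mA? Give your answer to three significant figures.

R_B ≈ 1.55 kΩ

The fraction through R_A equals R_B/(R_A+R_B).
7.94/20.1 = R_B/(R_A + R_B) → R_B = R_A · (0.3950)/(1 − 0.3950) = 2.37 × 0.6530 = 1.548 kΩ.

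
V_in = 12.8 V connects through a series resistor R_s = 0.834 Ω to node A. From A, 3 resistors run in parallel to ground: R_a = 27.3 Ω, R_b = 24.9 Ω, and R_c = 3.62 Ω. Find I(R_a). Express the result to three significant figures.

Equivalent of the parallel group: R_p = 2.833 Ω.
V_A = 12.8 × 2.833/3.667 = 9.889 V.
I(R_a) = V_A / R_a = 9.889/27.3 = 0.3622 A.

I ≈ 0.362 A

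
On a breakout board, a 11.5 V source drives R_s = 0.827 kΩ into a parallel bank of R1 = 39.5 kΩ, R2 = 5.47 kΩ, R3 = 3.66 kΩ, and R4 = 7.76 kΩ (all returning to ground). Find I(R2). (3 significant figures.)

I ≈ 1.40 mA

Equivalent of the parallel group: R_p = 1.639 kΩ.
V_A by voltage divider: V_A = 11.5 × 1.639/(0.827 + 1.639) = 7.643 V.
I(R2) = V_A / R2 = 7.643/5.47 = 1.397 mA.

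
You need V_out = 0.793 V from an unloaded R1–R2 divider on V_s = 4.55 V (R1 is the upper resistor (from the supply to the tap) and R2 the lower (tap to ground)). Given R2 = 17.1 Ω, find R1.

V_out/V_s = R2/(R1+R2) = 0.1743.
Rearranging, R1 = R2·(1−k)/k = 17.1 × 4.738 = 81.01 Ω.

R1 ≈ 81.0 Ω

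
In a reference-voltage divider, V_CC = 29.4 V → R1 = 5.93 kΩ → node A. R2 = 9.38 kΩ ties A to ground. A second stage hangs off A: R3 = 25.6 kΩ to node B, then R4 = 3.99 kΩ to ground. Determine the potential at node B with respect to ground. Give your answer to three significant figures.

V_B ≈ 2.16 V

Looking into the second stage from A: R3 + R4 = 29.59 kΩ appears in parallel with R2.
Effective lower resistance at A: R2 ‖ 29.59 = 7.122 kΩ.
V_A = 29.4 × 7.122/(5.93 + 7.122) = 16.04 V.
V_B = V_A × 0.1348 = 2.163 V.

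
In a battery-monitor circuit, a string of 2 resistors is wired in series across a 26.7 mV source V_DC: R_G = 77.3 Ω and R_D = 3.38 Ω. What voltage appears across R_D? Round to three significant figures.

Total series resistance ΣR = 77.3 + 3.38 = 80.68 Ω.
V = V_DC · R/ΣR = 26.7 × 0.04189 = 1.119 mV.

V ≈ 1.12 mV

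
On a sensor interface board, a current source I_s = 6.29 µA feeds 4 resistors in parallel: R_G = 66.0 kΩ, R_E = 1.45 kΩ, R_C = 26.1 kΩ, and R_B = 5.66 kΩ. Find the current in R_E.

I ≈ 4.72 µA

ΣG = 1/66.0 + 1/1.45 + 1/26.1 + 1/5.66 = 0.9198.
R_E takes the fraction G_k/ΣG = 0.6897/0.9198 = 0.7498, so I = 6.29 × 0.7498 = 4.716 µA.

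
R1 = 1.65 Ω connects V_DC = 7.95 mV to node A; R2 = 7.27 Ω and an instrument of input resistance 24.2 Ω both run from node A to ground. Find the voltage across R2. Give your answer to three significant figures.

R2 ‖ R_L = (7.27 × 24.2)/(7.27 + 24.2) = 5.591 Ω.
Now apply the divider: V_out = 7.95 × 0.7721 = 6.138 mV.
(Unloaded it would be 6.48 mV; the load pulls it down.)

V_out ≈ 6.14 mV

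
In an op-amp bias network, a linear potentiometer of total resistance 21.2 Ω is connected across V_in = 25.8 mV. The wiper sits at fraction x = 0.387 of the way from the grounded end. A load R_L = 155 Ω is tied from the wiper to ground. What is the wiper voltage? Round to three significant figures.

V_out ≈ 9.67 mV

Split the track: R_lower = x·R_p = 8.204 Ω, R_upper = (1−x)·R_p = 13.00 Ω.
R_L loads the lower segment: effective lower R = 7.792 Ω.
Then V_out = V_in · 7.792/(13.00 + 7.792) = 9.671 mV.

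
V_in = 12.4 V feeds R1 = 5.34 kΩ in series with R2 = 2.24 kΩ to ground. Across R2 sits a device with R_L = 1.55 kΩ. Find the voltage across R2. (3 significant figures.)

First combine the lower leg with the load: R2 ‖ R_L = 0.9161 kΩ.
Now apply the divider: V_out = 12.4 × 0.1464 = 1.816 V.
(Unloaded it would be 3.66 V; the load pulls it down.)

V_out ≈ 1.82 V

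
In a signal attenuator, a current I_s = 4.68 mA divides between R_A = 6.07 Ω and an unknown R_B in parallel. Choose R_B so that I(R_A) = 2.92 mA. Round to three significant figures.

R_B ≈ 10.1 Ω

In a two-way split, I_A/I_s = R_B/(R_A + R_B).
2.92/4.68 = R_B/(R_A + R_B) → R_B = R_A · (0.6239)/(1 − 0.6239) = 6.07 × 1.659 = 10.07 Ω.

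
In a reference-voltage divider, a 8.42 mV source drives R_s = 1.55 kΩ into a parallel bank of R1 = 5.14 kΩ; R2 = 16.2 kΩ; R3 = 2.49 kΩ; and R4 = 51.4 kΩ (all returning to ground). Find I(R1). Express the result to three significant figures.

Equivalent of the parallel group: R_p = 1.476 kΩ.
V_A by voltage divider: V_A = 8.42 × 1.476/(1.55 + 1.476) = 4.108 mV.
Branch current I = V_A/R1 = 4.108/5.14 = 0.7991 µA.
(Check via current divider: I_total = 2.782 µA; share G_k/ΣG = 0.2872 → same result.)

I ≈ 0.799 µA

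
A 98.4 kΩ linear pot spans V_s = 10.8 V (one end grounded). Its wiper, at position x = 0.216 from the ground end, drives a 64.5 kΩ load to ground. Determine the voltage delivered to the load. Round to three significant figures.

Lower segment x·R_p = 21.25 kΩ; upper segment (1−x)·R_p = 77.15 kΩ.
(x·R_p) ‖ R_L = 15.99 kΩ.
Then V_out = V_s · 15.99/(77.15 + 15.99) = 1.854 V.

V_out ≈ 1.85 V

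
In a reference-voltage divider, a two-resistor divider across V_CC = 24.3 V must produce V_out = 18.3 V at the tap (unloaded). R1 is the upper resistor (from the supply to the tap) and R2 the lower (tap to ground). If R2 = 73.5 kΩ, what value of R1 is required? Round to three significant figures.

Required fraction k = V_out/V_CC = 0.7531.
So R1 = R2 · (V_CC/V_out − 1) = 73.5 × (24.3/18.3 − 1) = 73.5 × 0.3279 = 24.10 kΩ.

R1 ≈ 24.1 kΩ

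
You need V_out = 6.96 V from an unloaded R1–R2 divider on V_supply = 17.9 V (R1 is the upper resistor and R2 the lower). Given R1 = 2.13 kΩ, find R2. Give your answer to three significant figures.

R2 ≈ 1.36 kΩ

Required fraction k = V_out/V_supply = 0.3888.
R2 = R1 · 0.3888/(1 − 0.3888) = 1.355 kΩ.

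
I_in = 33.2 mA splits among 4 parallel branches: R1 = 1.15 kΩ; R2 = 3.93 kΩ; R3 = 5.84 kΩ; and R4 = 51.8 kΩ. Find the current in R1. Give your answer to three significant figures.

I ≈ 22.0 mA

ΣG = 1/1.15 + 1/3.93 + 1/5.84 + 1/51.8 = 1.315.
R1 takes the fraction G_k/ΣG = 0.8696/1.315 = 0.6615, so I = 33.2 × 0.6615 = 21.96 mA.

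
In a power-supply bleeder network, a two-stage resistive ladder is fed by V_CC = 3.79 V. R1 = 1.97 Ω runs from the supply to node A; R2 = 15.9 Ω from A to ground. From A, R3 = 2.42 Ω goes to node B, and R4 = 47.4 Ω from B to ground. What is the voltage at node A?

Looking into the second stage from A: R3 + R4 = 49.82 Ω appears in parallel with R2.
R2 ‖ (R3+R4) = 12.05 Ω.
First divider: V_A = V_CC · 12.05/(1.97 + 12.05) = 3.258 V.

V_A ≈ 3.26 V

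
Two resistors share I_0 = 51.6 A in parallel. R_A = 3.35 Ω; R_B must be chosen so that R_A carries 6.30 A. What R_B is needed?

In a two-way split, I_A/I_0 = R_B/(R_A + R_B).
With f = 0.1221, R_B = R_A · f/(1−f) = 3.35 × 0.1391 = 0.4659 Ω.

R_B ≈ 0.466 Ω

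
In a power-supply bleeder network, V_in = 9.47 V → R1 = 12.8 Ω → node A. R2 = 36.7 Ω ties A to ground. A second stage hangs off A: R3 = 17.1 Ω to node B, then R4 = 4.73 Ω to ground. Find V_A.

V_A ≈ 4.89 V

Looking into the second stage from A: R3 + R4 = 21.83 Ω appears in parallel with R2.
R2 ‖ (R3+R4) = 13.69 Ω.
So V_A = 9.47 × 0.5168 = 4.894 V.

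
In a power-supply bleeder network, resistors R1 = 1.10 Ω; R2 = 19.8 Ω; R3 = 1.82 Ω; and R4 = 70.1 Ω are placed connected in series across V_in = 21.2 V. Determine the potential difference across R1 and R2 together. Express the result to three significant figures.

Total series resistance ΣR = 1.10 + 19.8 + 1.82 + 70.1 = 92.82 Ω.
R_{R1..R2} = 1.10 + 19.8 = 20.90 Ω.
Voltage divider: V = V_in · (20.90 / 92.82) = 21.2 × 0.2252 = 4.774 V.

V ≈ 4.77 V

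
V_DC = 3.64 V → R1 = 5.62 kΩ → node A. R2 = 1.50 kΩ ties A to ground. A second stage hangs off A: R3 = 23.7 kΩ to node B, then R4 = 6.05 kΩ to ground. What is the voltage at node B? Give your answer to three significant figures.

V_B ≈ 0.150 V

Node A sees R2 in parallel with the series input of stage 2, R3 + R4 = 29.75 kΩ.
Effective lower resistance at A: R2 ‖ 29.75 = 1.428 kΩ.
So V_A = 3.64 × 0.2026 = 0.7375 V.
Stage 2 is unloaded, so V_B = V_A · R4/(R3+R4) = 0.7375 × 6.05/29.75 = 0.1500 V.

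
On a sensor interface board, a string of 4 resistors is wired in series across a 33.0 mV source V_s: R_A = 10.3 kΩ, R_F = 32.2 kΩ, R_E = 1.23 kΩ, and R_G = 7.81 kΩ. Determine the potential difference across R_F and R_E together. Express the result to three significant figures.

V ≈ 21.4 mV

Series total: ΣR = 10.3 + 32.2 + 1.23 + 7.81 = 51.54 kΩ.
R_{R_F..R_E} = 32.2 + 1.23 = 33.43 kΩ.
Voltage divider: V = V_s · (33.43 / 51.54) = 33.0 × 0.6486 = 21.40 mV.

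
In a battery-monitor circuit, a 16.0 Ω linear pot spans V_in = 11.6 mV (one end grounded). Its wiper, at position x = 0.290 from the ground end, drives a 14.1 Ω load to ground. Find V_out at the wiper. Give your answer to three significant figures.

V_out ≈ 2.73 mV

Split the track: R_lower = x·R_p = 4.640 Ω, R_upper = (1−x)·R_p = 11.36 Ω.
R_L loads the lower segment: effective lower R = 3.491 Ω.
V_out = 11.6 × 3.491/(11.36 + 3.491) = 2.727 mV.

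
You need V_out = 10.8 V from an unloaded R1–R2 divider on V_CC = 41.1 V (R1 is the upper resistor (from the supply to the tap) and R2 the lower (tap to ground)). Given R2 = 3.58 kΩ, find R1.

R1 ≈ 10.0 kΩ

The divider ratio is R2/(R1+R2) = 10.8/41.1 = 0.2628.
R1 = R2·(1/k − 1) = 3.58 × 2.806 = 10.04 kΩ.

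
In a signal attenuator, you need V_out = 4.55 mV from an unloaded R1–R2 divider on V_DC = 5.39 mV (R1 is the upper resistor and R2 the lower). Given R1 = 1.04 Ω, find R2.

Required fraction k = V_out/V_DC = 0.8442.
So R2 = R1 · V_out/(V_DC − V_out) = 1.04 × 4.55/(5.39 − 4.55) = 1.04 × 5.417 = 5.633 Ω.

R2 ≈ 5.63 Ω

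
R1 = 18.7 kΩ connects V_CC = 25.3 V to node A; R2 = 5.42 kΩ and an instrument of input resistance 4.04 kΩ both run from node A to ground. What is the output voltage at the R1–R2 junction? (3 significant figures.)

First combine the lower leg with the load: R2 ‖ R_L = 2.315 kΩ.
Now apply the divider: V_out = 25.3 × 0.1101 = 2.787 V.
(Unloaded it would be 5.69 V; the load pulls it down.)

V_out ≈ 2.79 V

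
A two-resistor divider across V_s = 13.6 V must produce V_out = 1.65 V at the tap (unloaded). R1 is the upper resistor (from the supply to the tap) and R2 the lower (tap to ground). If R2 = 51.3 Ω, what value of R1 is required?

The divider ratio is R2/(R1+R2) = 1.65/13.6 = 0.1213.
Rearranging, R1 = R2·(1−k)/k = 51.3 × 7.242 = 371.5 Ω.

R1 ≈ 372 Ω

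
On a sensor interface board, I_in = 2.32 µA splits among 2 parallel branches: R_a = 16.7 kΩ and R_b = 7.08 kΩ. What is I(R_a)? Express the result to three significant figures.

I ≈ 0.691 µA

Two-branch current divider: I_k = I_in · R_other/(R_1 + R_2).
I(R_a) = 2.32 × 7.08/(16.7 + 7.08) = 2.32 × 0.2977 = 0.6907 µA.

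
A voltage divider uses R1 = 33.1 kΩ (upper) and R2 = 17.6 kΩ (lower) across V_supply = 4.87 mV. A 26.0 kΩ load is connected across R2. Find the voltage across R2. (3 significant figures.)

First combine the lower leg with the load: R2 ‖ R_L = 10.50 kΩ.
Voltage divider with the loaded lower leg: V_out = 4.87 × 10.50/(33.1 + 10.50) = 4.87 × 0.2407 = 1.172 mV.

V_out ≈ 1.17 mV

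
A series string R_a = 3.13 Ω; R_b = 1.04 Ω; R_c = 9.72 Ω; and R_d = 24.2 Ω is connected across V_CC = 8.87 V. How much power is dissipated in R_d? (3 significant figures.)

ΣR = 38.09 Ω → I = 8.87/38.09 = 0.2329 A.
P(R_d) = I²·R_d = (0.2329)² × 24.2 = 1.312 W.

P ≈ 1.31 W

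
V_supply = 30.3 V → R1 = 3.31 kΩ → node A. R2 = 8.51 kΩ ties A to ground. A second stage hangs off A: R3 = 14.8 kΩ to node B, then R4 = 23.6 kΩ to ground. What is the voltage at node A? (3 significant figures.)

V_A ≈ 20.5 V

The second stage (R3 + R4 = 38.40 kΩ) loads node A in parallel with R2.
R2 ‖ (R3+R4) = 6.966 kΩ.
So V_A = 30.3 × 0.6779 = 20.54 V.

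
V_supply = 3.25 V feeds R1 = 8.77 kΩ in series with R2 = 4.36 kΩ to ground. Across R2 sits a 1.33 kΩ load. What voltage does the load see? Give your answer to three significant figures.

R2 ‖ R_L = (4.36 × 1.33)/(4.36 + 1.33) = 1.019 kΩ.
Now apply the divider: V_out = 3.25 × 0.1041 = 0.3383 V.
(Unloaded it would be 1.08 V; the load pulls it down.)

V_out ≈ 0.338 V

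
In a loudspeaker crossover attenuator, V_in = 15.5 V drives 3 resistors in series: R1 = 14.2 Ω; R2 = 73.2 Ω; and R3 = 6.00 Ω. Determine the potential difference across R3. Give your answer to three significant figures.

V ≈ 0.996 V

Total series resistance ΣR = 14.2 + 73.2 + 6.00 = 93.40 Ω.
V = V_in · R/ΣR = 15.5 × 0.06424 = 0.9957 V.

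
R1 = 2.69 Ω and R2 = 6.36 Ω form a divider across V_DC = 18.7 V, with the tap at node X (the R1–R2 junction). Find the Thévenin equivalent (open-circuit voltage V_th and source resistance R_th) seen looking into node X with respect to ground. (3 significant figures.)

V_th ≈ 13.1 V, R_th ≈ 1.89 Ω

V_th is the unloaded tap voltage: V_DC · R2/(R1+R2) = 18.7 × 0.7028 = 13.14 V.
With V_DC suppressed (replaced by a short), R_th = R1 ‖ R2 = (2.690 × 6.36)/(2.690 + 6.36) = 1.890 Ω.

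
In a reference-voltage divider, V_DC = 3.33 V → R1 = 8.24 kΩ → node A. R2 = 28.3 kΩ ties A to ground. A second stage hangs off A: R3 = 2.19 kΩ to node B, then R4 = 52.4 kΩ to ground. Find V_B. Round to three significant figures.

V_B ≈ 2.22 V

Looking into the second stage from A: R3 + R4 = 54.59 kΩ appears in parallel with R2.
Effective lower resistance at A: R2 ‖ 54.59 = 18.64 kΩ.
V_A = 3.33 × 18.64/(8.24 + 18.64) = 2.309 V.
Stage 2 is unloaded, so V_B = V_A · R4/(R3+R4) = 2.309 × 52.4/54.59 = 2.216 V.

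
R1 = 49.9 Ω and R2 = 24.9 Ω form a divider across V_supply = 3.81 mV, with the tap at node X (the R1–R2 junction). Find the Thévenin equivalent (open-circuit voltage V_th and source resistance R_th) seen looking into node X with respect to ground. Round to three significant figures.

V_th ≈ 1.27 mV, R_th ≈ 16.6 Ω

With X open, the divider is unloaded: V_th = 3.81 × 24.9/74.80 = 1.268 mV.
Zeroing V_supply shorts the top of R1 to ground, so R_th = R1 ‖ R2 = 16.61 Ω.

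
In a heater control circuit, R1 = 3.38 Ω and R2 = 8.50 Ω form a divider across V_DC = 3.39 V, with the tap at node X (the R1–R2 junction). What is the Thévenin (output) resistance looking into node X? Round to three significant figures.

Looking into X with the source shorted: R_th = R1·R2/(R1+R2) = 3.380 × 8.50/11.88 = 2.418 Ω.

R_th ≈ 2.42 Ω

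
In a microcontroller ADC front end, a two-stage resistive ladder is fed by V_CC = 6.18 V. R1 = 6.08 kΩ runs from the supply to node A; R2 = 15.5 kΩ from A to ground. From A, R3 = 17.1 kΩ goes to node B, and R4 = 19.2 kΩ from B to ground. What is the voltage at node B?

V_B ≈ 2.10 V

Node A sees R2 in parallel with the series input of stage 2, R3 + R4 = 36.30 kΩ.
Effective lower resistance at A: R2 ‖ 36.30 = 10.86 kΩ.
First divider: V_A = V_CC · 10.86/(6.08 + 10.86) = 3.962 V.
V_B = V_A × 0.5289 = 2.096 V.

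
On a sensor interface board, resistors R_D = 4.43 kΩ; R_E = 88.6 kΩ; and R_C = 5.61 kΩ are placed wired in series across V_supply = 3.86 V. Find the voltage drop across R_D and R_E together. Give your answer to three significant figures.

Total series resistance ΣR = 4.43 + 88.6 + 5.61 = 98.64 kΩ.
R_{R_D..R_E} = 4.43 + 88.6 = 93.03 kΩ.
V = V_supply · R/ΣR = 3.86 × 0.9431 = 3.640 V.

V ≈ 3.64 V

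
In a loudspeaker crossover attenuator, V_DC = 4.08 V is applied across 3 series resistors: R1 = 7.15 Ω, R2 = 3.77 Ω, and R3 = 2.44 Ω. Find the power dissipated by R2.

Series current I = V_DC/ΣR = 4.08/13.36 = 0.3054 A.
V(R2) = I·R = 1.151 V; P = V·I = 1.151 × 0.3054 = 0.3516 W.

P ≈ 0.352 W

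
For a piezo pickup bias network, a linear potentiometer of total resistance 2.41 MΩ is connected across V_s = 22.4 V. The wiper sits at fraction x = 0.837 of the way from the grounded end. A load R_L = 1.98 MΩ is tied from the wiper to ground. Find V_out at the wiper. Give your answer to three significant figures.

V_out ≈ 16.1 V

Lower segment x·R_p = 2.017 MΩ; upper segment (1−x)·R_p = 0.3928 MΩ.
Lower segment in parallel with the load: 2.017 ‖ 1.98 = 0.9992 MΩ.
V_out = 22.4 × 0.9992/(0.3928 + 0.9992) = 16.08 V.
(Unloaded: V_out = x·V_s = 18.7 V.)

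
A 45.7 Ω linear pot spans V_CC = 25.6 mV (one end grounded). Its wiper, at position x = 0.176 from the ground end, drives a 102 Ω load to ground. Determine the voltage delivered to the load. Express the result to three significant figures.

The pot divides into 37.66 Ω above the wiper and 8.043 Ω below.
(x·R_p) ‖ R_L = 7.455 Ω.
V_out = 25.6 × 7.455/(37.66 + 7.455) = 4.231 mV.
(Unloaded: V_out = x·V_CC = 4.51 mV.)

V_out ≈ 4.23 mV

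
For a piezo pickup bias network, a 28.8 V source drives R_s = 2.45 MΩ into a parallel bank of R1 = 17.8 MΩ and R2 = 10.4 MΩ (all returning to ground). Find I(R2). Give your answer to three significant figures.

Combine the parallel branches: R_p = (1/17.8 + 1/10.4)⁻¹ = 6.565 MΩ.
Node voltage V_A = V_in · R_p/(R_s + R_p) = 28.8 × 0.7282 = 20.97 V.
I(R2) = V_A / R2 = 20.97/10.4 = 2.017 µA.
(Check via current divider: I_total = 3.195 µA; share G_k/ΣG = 0.6312 → same result.)

I ≈ 2.02 µA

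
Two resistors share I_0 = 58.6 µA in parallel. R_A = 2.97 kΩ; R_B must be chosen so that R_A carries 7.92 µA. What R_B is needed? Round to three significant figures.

The fraction through R_A equals R_B/(R_A+R_B).
With f = 0.1352, R_B = R_A · f/(1−f) = 2.97 × 0.1563 = 0.4641 kΩ.

R_B ≈ 0.464 kΩ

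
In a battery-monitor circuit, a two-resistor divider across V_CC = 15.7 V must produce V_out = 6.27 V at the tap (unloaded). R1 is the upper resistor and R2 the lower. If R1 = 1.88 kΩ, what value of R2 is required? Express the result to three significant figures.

R2 ≈ 1.25 kΩ

Required fraction k = V_out/V_CC = 0.3994.
R2 = R1 · 0.3994/(1 − 0.3994) = 1.250 kΩ.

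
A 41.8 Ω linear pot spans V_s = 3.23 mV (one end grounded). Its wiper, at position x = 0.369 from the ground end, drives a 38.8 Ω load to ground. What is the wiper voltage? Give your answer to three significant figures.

Split the track: R_lower = x·R_p = 15.42 Ω, R_upper = (1−x)·R_p = 26.38 Ω.
(x·R_p) ‖ R_L = 11.04 Ω.
Then V_out = V_s · 11.04/(26.38 + 11.04) = 0.9529 mV.

V_out ≈ 0.953 mV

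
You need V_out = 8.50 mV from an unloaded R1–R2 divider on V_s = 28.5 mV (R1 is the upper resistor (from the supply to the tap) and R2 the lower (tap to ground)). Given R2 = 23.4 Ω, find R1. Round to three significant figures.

R1 ≈ 55.1 Ω

Required fraction k = V_out/V_s = 0.2982.
R1 = R2·(1/k − 1) = 23.4 × 2.353 = 55.06 Ω.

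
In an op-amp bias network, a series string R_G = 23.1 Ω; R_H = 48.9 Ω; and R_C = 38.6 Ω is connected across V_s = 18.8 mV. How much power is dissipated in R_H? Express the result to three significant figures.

ΣR = 110.6 Ω → I = 18.8/110.6 = 0.1700 mA.
V(R_H) = I·R = 8.312 mV; P = V·I = 8.312 × 0.1700 = 1.413 µW.

P ≈ 1.41 µW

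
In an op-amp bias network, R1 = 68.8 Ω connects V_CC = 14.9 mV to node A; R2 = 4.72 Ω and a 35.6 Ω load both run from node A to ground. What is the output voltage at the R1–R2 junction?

First combine the lower leg with the load: R2 ‖ R_L = 4.167 Ω.
Then V_out = V_CC · R2'/(R1 + R2') = 14.9 × 4.167/72.97 = 0.8510 mV.

V_out ≈ 0.851 mV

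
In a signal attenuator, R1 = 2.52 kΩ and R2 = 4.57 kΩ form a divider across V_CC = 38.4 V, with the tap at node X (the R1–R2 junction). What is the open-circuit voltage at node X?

With X open, the divider is unloaded: V_th = 38.4 × 4.57/7.090 = 24.75 V.

V_th ≈ 24.8 V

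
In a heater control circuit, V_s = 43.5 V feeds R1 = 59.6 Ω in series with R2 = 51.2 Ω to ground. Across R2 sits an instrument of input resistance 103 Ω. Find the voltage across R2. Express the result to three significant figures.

V_out ≈ 15.9 V

First combine the lower leg with the load: R2 ‖ R_L = 34.20 Ω.
Now apply the divider: V_out = 43.5 × 0.3646 = 15.86 V.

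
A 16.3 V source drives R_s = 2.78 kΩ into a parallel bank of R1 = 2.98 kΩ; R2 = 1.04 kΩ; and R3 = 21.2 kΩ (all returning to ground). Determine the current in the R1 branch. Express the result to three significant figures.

Combine the parallel branches: R_p = (1/2.98 + 1/1.04 + 1/21.2)⁻¹ = 0.7439 kΩ.
V_A by voltage divider: V_A = 16.3 × 0.7439/(2.78 + 0.7439) = 3.441 V.
I(R1) = V_A / R1 = 3.441/2.98 = 1.155 mA.

I ≈ 1.15 mA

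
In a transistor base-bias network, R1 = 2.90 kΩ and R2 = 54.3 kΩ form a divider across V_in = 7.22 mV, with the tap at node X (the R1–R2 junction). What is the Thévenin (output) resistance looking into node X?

With V_in suppressed (replaced by a short), R_th = R1 ‖ R2 = (2.900 × 54.3)/(2.900 + 54.3) = 2.753 kΩ.

R_th ≈ 2.75 kΩ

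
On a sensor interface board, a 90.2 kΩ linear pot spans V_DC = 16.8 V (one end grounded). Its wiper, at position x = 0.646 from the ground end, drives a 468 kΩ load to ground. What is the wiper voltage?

V_out ≈ 10.4 V

Split the track: R_lower = x·R_p = 58.27 kΩ, R_upper = (1−x)·R_p = 31.93 kΩ.
(x·R_p) ‖ R_L = 51.82 kΩ.
V_out = 16.8 × 51.82/(31.93 + 51.82) = 10.39 V.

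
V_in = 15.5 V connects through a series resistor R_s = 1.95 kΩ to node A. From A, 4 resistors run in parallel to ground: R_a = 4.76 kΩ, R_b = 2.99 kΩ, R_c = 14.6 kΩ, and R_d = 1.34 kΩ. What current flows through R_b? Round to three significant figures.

I ≈ 1.42 mA

Parallel bank: R_p = 1/(1/4.76 + 1/2.99 + 1/14.6 + 1/1.34) = 0.7357 kΩ.
V_A = 15.5 × 0.7357/2.686 = 4.246 V.
I(R_b) = V_A / R_b = 4.246/2.99 = 1.420 mA.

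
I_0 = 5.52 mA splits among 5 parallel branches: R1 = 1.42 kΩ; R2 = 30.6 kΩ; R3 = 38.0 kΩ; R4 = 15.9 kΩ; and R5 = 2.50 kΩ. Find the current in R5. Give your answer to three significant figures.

ΣG = 1/1.42 + 1/30.6 + 1/38.0 + 1/15.9 + 1/2.50 = 1.226.
Current divider: I(R5) = I_0 · G_k/ΣG = 5.52 × (0.4000/1.226) = 5.52 × 0.3262 = 1.801 mA.

I ≈ 1.80 mA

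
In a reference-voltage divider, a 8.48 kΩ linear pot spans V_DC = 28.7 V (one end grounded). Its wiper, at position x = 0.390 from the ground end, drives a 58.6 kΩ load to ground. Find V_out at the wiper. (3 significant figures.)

V_out ≈ 10.8 V

The pot divides into 5.173 kΩ above the wiper and 3.307 kΩ below.
(x·R_p) ‖ R_L = 3.131 kΩ.
Loaded-divider output: V_out = 28.7 × 0.3770 = 10.82 V.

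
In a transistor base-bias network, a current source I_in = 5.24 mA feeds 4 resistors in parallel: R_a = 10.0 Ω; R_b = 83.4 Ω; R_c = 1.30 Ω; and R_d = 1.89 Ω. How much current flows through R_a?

I ≈ 0.372 mA

Conductances: ΣG = 1/10.0 + 1/83.4 + 1/1.30 + 1/1.89 = 1.410 (1/Ω).
Current divider: I(R_a) = I_in · G_k/ΣG = 5.24 × (0.1000/1.410) = 5.24 × 0.07091 = 0.3715 mA.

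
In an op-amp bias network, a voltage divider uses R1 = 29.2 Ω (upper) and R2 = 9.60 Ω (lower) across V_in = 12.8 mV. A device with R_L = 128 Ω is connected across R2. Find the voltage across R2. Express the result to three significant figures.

V_out ≈ 3.00 mV

R2 ‖ R_L = (9.60 × 128)/(9.60 + 128) = 8.930 Ω.
Voltage divider with the loaded lower leg: V_out = 12.8 × 8.930/(29.2 + 8.930) = 12.8 × 0.2342 = 2.998 mV.
(Unloaded it would be 3.17 mV; the load pulls it down.)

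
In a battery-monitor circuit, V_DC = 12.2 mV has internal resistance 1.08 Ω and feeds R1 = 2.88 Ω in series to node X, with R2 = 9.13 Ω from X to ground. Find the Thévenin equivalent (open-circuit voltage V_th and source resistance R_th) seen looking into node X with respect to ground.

R1' = 1.08 + 2.88 = 3.960 Ω (source resistance + R1).
Open-circuit (no load on X): V_th = V_DC · R2/(R1' + R2) = 12.2 × 9.13/(3.960 + 9.13) = 8.509 mV.
With V_DC suppressed (replaced by a short), R_th = R1' ‖ R2 = (3.960 × 9.13)/(3.960 + 9.13) = 2.762 Ω.

V_th ≈ 8.51 mV, R_th ≈ 2.76 Ω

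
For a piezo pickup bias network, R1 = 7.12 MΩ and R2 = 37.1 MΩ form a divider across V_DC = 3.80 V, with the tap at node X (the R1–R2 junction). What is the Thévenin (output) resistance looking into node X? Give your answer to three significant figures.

Looking into X with the source shorted: R_th = R1·R2/(R1+R2) = 7.120 × 37.1/44.22 = 5.974 MΩ.

R_th ≈ 5.97 MΩ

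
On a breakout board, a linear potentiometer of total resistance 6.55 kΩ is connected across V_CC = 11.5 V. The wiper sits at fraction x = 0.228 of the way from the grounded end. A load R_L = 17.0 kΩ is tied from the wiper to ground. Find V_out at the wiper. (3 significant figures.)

V_out ≈ 2.46 V

Lower segment x·R_p = 1.493 kΩ; upper segment (1−x)·R_p = 5.057 kΩ.
R_L loads the lower segment: effective lower R = 1.373 kΩ.
Then V_out = V_CC · 1.373/(5.057 + 1.373) = 2.455 V.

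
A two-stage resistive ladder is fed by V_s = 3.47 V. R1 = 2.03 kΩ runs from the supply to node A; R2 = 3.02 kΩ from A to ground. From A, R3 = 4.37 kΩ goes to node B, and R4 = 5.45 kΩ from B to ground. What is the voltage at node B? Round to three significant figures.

V_B ≈ 1.02 V

Looking into the second stage from A: R3 + R4 = 9.820 kΩ appears in parallel with R2.
R2 ‖ (R3+R4) = 2.310 kΩ.
V_A = 3.47 × 2.310/(2.03 + 2.310) = 1.847 V.
Stage 2 is unloaded, so V_B = V_A · R4/(R3+R4) = 1.847 × 5.45/9.820 = 1.025 V.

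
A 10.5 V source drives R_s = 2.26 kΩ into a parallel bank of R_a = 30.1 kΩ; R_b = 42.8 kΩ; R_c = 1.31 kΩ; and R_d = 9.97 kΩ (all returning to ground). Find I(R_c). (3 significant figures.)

Parallel bank: R_p = 1/(1/30.1 + 1/42.8 + 1/1.31 + 1/9.97) = 1.087 kΩ.
V_A by voltage divider: V_A = 10.5 × 1.087/(2.26 + 1.087) = 3.409 V.
Branch current I = V_A/R_c = 3.409/1.31 = 2.603 mA.

I ≈ 2.60 mA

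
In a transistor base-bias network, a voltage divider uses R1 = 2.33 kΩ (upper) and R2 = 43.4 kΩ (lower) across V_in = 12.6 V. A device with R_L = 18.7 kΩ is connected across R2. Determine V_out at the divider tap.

V_out ≈ 10.7 V

R2 ‖ R_L = (43.4 × 18.7)/(43.4 + 18.7) = 13.07 kΩ.
Now apply the divider: V_out = 12.6 × 0.8487 = 10.69 V.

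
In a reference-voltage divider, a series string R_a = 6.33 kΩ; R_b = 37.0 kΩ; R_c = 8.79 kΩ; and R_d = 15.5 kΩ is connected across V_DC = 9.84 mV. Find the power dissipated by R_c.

P ≈ 0.186 nW

Series current I = V_DC/ΣR = 9.84/67.62 = 0.1455 µA.
P(R_c) = I²·R_c = (0.1455)² × 8.79 = 0.1861 nW.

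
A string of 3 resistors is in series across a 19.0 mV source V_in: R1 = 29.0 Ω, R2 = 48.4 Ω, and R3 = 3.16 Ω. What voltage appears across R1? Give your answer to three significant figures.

V ≈ 6.84 mV

Total series resistance ΣR = 29.0 + 48.4 + 3.16 = 80.56 Ω.
V = V_in · R/ΣR = 19.0 × 0.3600 = 6.840 mV.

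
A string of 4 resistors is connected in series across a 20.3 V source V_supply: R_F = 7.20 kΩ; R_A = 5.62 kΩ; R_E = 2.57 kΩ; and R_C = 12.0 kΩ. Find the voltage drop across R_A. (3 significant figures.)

Total series resistance ΣR = 7.20 + 5.62 + 2.57 + 12.0 = 27.39 kΩ.
Voltage divider: V = V_supply · (5.620 / 27.39) = 20.3 × 0.2052 = 4.165 V.

V ≈ 4.17 V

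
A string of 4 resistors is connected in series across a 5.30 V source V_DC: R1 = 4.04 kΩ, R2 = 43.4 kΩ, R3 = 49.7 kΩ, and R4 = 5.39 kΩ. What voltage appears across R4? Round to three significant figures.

V ≈ 0.279 V

ΣR = 4.04 + 43.4 + 49.7 + 5.39 = 102.5 kΩ.
By the voltage-divider rule, V = 5.30 × 5.390/102.5 = 0.2786 V.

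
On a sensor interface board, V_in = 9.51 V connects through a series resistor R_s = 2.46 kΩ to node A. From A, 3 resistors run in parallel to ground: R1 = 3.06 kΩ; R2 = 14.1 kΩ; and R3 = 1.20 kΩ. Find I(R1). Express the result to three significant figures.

Combine the parallel branches: R_p = (1/3.06 + 1/14.1 + 1/1.20)⁻¹ = 0.8123 kΩ.
V_A by voltage divider: V_A = 9.51 × 0.8123/(2.46 + 0.8123) = 2.361 V.
Branch current I = V_A/R1 = 2.361/3.06 = 0.7715 mA.

I ≈ 0.771 mA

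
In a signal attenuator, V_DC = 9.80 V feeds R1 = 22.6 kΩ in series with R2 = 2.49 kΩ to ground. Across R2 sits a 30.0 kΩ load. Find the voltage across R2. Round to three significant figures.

The load sits in parallel with R2, giving an effective lower resistance R2' = R2·R_L/(R2+R_L) = 2.299 kΩ.
Voltage divider with the loaded lower leg: V_out = 9.80 × 2.299/(22.6 + 2.299) = 9.80 × 0.09234 = 0.9049 V.

V_out ≈ 0.905 V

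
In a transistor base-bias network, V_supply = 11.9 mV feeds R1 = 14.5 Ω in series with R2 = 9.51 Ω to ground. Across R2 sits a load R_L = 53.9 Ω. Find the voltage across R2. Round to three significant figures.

First combine the lower leg with the load: R2 ‖ R_L = 8.084 Ω.
Then V_out = V_supply · R2'/(R1 + R2') = 11.9 × 8.084/22.58 = 4.260 mV.

V_out ≈ 4.26 mV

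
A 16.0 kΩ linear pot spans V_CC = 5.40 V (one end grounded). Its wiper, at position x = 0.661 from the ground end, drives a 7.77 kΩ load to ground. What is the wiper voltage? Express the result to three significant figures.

V_out ≈ 2.44 V

Lower segment x·R_p = 10.58 kΩ; upper segment (1−x)·R_p = 5.424 kΩ.
(x·R_p) ‖ R_L = 4.479 kΩ.
Loaded-divider output: V_out = 5.40 × 0.4523 = 2.442 V.
(Unloaded: V_out = x·V_CC = 3.57 V.)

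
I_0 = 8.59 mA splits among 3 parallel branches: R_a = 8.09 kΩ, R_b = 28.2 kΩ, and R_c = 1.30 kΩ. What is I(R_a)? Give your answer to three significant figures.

I ≈ 1.14 mA

ΣG = 1/8.09 + 1/28.2 + 1/1.30 = 0.9283.
Current divider: I(R_a) = I_0 · G_k/ΣG = 8.59 × (0.1236/0.9283) = 8.59 × 0.1332 = 1.144 mA.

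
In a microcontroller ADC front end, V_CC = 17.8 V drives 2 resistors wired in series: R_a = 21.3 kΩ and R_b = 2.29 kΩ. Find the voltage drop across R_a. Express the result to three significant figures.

V ≈ 16.1 V

Series total: ΣR = 21.3 + 2.29 = 23.59 kΩ.
By the voltage-divider rule, V = 17.8 × 21.30/23.59 = 16.07 V.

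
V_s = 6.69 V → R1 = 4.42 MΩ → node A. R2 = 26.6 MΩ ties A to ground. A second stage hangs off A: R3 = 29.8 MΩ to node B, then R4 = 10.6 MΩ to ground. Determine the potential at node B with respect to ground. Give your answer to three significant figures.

V_B ≈ 1.38 V

The second stage (R3 + R4 = 40.40 MΩ) loads node A in parallel with R2.
R2 ‖ (R3+R4) = 16.04 MΩ.
So V_A = 6.69 × 0.7840 = 5.245 V.
Stage 2 is unloaded, so V_B = V_A · R4/(R3+R4) = 5.245 × 10.6/40.40 = 1.376 V.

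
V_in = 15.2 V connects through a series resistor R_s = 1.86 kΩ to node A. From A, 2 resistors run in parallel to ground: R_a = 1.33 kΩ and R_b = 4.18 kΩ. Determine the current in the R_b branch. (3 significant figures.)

Equivalent of the parallel group: R_p = 1.009 kΩ.
V_A = 15.2 × 1.009/2.869 = 5.346 V.
I(R_b) = V_A / R_b = 5.346/4.18 = 1.279 mA.

I ≈ 1.28 mA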